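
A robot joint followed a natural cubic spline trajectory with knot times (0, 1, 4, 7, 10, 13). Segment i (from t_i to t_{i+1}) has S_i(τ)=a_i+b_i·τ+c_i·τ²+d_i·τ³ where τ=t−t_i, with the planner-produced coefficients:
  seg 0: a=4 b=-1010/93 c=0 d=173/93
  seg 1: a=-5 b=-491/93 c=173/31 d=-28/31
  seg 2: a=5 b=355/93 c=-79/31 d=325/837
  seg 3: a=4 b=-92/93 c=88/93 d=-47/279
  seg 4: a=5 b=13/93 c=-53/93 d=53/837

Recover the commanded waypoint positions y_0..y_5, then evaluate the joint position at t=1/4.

y_0 = S_0(0) = a_0 = 4
y_1 = S_1(0) = a_1 = -5
y_2 = S_2(0) = a_2 = 5
y_3 = S_3(0) = a_3 = 4
y_4 = S_4(0) = a_4 = 5
y_5 = S_4(3) = 2
t_q=1/4 is in segment 0 (τ=1/4); S_0(τ)=2607/1984

y_0=4 y_1=-5 y_2=5 y_3=4 y_4=5 y_5=2
S(1/4) = 2607/1984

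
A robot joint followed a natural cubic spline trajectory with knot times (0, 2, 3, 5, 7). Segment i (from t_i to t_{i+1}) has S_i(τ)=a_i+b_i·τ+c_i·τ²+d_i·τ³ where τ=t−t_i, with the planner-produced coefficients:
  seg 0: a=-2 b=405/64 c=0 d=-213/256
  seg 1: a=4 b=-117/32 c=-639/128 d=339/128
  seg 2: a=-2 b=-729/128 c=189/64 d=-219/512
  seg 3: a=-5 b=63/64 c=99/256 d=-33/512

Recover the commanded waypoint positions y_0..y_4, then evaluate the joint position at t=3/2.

y_0=-2 y_1=4 y_2=-2 y_3=-5 y_4=-2
S(3/2) = 9593/2048

y_0 = S_0(0) = a_0 = -2
y_1 = S_1(0) = a_1 = 4
y_2 = S_2(0) = a_2 = -2
y_3 = S_3(0) = a_3 = -5
y_4 = S_3(2) = -2
t_q=3/2 is in segment 0 (τ=3/2); S_0(τ)=9593/2048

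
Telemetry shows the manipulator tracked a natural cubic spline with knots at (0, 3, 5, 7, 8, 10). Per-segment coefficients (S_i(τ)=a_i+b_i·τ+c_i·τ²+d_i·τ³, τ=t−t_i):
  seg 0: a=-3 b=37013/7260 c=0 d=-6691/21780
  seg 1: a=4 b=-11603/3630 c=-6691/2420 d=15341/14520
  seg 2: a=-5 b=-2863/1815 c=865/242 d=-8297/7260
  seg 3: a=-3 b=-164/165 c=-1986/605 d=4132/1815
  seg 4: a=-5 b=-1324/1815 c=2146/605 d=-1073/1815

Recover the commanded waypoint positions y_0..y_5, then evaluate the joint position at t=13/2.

y_0=-3 y_1=4 y_2=-5 y_3=-3 y_4=-5 y_5=3
S(13/2) = -61581/19360

y_0 = S_0(0) = a_0 = -3
y_1 = S_1(0) = a_1 = 4
y_2 = S_2(0) = a_2 = -5
y_3 = S_3(0) = a_3 = -3
y_4 = S_4(0) = a_4 = -5
y_5 = S_4(2) = 3
t_q=13/2 is in segment 2 (τ=3/2); S_2(τ)=-61581/19360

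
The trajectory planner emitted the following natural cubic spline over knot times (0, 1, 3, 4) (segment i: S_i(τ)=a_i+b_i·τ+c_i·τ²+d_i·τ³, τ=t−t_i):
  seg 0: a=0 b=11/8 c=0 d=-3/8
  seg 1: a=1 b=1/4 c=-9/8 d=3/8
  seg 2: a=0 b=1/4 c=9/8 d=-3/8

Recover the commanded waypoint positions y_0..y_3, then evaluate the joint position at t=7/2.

y_0=0 y_1=1 y_2=0 y_3=1
S(7/2) = 23/64

y_0 = S_0(0) = a_0 = 0
y_1 = S_1(0) = a_1 = 1
y_2 = S_2(0) = a_2 = 0
y_3 = S_2(1) = 1
t_q=7/2 is in segment 2 (τ=1/2); S_2(τ)=23/64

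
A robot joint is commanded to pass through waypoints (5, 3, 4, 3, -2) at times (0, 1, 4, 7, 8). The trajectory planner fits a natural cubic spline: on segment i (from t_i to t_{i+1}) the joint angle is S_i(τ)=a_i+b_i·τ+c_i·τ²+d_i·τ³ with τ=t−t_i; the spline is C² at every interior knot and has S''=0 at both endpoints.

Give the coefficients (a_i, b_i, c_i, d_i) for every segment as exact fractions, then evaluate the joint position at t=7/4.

Δ: Δ0=-2, Δ1=1/3, Δ2=-1/3, Δ3=-5
row 1: diag=8, rhs=14; c'=3/8, d'=7/4
row 2: denom=12−3·3/8=87/8; d'=(-4−3·7/4)/(87/8)=-74/87
row 3: denom=8−3·8/29=208/29; d'=(-28−3·-74/87)/(208/29)=-369/104
back: M3=-369/104
back: M2=-74/87−8/29·-369/104=5/39
back: M1=7/4−3/8·5/39=177/104
M: M0=0, M1=177/104, M2=5/39, M3=-369/104, M4=0
seg 0: a=5, c=M0/2=0, d=(M1−M0)/(6·1)=59/208, b=Δ0−h0·(2M0+M1)/6=-475/208
seg 1: a=3, c=M1/2=177/208, d=(M2−M1)/(6·3)=-491/5616, b=Δ1−h1·(2M1+M2)/6=-149/104
seg 2: a=4, c=M2/2=5/78, d=(M3−M2)/(6·3)=-1147/5616, b=Δ2−h2·(2M2+M3)/6=21/16
seg 3: a=3, c=M3/2=-369/208, d=(M4−M3)/(6·1)=123/208, b=Δ3−h3·(2M3+M4)/6=-397/104
t_q=7/4 → seg 1, τ=3/4; S=3+-149/104·τ+177/208·τ²+-491/5616·τ³=31513/13312

  seg 0: a=5 b=-475/208 c=0 d=59/208
  seg 1: a=3 b=-149/104 c=177/208 d=-491/5616
  seg 2: a=4 b=21/16 c=5/78 d=-1147/5616
  seg 3: a=3 b=-397/104 c=-369/208 d=123/208
S(7/4) = 31513/13312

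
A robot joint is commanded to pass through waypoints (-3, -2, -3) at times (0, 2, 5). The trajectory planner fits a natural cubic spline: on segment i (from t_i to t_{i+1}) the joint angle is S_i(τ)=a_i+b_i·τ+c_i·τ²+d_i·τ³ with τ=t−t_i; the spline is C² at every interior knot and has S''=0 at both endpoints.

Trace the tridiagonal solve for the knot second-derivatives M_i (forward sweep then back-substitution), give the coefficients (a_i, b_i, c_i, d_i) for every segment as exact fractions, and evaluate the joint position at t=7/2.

Δ: Δ0=1/2, Δ1=-1/3
row 1: diag=10, rhs=-5; c'=3/10, d'=-1/2
back: M1=-1/2
M: M0=0, M1=-1/2, M2=0
seg 0: a=-3, c=M0/2=0, d=(M1−M0)/(6·2)=-1/24, b=Δ0−h0·(2M0+M1)/6=2/3
seg 1: a=-2, c=M1/2=-1/4, d=(M2−M1)/(6·3)=1/36, b=Δ1−h1·(2M1+M2)/6=1/6
t_q=7/2 → seg 1, τ=3/2; S=-2+1/6·τ+-1/4·τ²+1/36·τ³=-71/32

  seg 0: a=-3 b=2/3 c=0 d=-1/24
  seg 1: a=-2 b=1/6 c=-1/4 d=1/36
S(7/2) = -71/32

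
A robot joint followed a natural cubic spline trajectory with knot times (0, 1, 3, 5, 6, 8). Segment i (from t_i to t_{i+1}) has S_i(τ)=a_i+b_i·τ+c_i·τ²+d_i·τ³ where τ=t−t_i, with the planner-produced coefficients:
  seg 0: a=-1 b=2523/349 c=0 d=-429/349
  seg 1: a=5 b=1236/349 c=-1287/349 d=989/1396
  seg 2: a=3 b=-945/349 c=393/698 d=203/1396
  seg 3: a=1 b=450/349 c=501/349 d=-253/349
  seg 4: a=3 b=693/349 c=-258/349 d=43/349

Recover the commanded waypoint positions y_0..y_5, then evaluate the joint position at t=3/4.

y_0 = S_0(0) = a_0 = -1
y_1 = S_1(0) = a_1 = 5
y_2 = S_2(0) = a_2 = 3
y_3 = S_3(0) = a_3 = 1
y_4 = S_4(0) = a_4 = 3
y_5 = S_4(2) = 5
t_q=3/4 is in segment 0 (τ=3/4); S_0(τ)=87185/22336

y_0=-1 y_1=5 y_2=3 y_3=1 y_4=3 y_5=5
S(3/4) = 87185/22336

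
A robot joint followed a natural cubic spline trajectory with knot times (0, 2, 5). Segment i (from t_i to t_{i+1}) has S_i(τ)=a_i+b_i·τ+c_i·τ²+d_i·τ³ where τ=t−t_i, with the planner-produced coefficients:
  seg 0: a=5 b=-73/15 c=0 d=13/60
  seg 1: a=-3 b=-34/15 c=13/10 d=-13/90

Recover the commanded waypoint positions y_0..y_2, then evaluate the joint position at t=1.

y_0=5 y_1=-3 y_2=-2
S(1) = 7/20

y_0 = S_0(0) = a_0 = 5
y_1 = S_1(0) = a_1 = -3
y_2 = S_1(3) = -2
t_q=1 is in segment 0 (τ=1); S_0(τ)=7/20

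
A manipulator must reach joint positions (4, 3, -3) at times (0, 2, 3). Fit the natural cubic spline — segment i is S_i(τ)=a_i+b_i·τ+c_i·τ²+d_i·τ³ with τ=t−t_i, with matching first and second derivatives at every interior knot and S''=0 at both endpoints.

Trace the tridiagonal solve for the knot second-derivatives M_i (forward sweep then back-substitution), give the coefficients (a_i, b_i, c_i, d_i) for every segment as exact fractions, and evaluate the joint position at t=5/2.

  seg 0: a=4 b=4/3 c=0 d=-11/24
  seg 1: a=3 b=-25/6 c=-11/4 d=11/12
S(5/2) = 11/32

Δ: Δ0=-1/2, Δ1=-6
row 1: diag=6, rhs=-33; c'=1/6, d'=-11/2
back: M1=-11/2
M: M0=0, M1=-11/2, M2=0
seg 0: a=4, c=M0/2=0, d=(M1−M0)/(6·2)=-11/24, b=Δ0−h0·(2M0+M1)/6=4/3
seg 1: a=3, c=M1/2=-11/4, d=(M2−M1)/(6·1)=11/12, b=Δ1−h1·(2M1+M2)/6=-25/6
t_q=5/2 → seg 1, τ=1/2; S=3+-25/6·τ+-11/4·τ²+11/12·τ³=11/32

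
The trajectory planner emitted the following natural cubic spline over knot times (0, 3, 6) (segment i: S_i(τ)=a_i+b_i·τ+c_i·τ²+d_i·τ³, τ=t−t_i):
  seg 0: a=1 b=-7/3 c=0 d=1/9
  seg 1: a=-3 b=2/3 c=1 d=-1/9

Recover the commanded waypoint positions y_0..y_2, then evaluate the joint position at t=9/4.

y_0=1 y_1=-3 y_2=5
S(9/4) = -191/64

y_0 = S_0(0) = a_0 = 1
y_1 = S_1(0) = a_1 = -3
y_2 = S_1(3) = 5
t_q=9/4 is in segment 0 (τ=9/4); S_0(τ)=-191/64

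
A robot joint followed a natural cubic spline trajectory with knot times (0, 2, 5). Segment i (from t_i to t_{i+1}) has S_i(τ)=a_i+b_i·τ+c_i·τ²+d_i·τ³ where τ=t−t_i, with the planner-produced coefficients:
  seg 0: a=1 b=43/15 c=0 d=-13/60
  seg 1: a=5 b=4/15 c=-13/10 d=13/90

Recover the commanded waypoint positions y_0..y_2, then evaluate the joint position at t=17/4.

y_0=1 y_1=5 y_2=-2
S(17/4) = 85/128

y_0 = S_0(0) = a_0 = 1
y_1 = S_1(0) = a_1 = 5
y_2 = S_1(3) = -2
t_q=17/4 is in segment 1 (τ=9/4); S_1(τ)=85/128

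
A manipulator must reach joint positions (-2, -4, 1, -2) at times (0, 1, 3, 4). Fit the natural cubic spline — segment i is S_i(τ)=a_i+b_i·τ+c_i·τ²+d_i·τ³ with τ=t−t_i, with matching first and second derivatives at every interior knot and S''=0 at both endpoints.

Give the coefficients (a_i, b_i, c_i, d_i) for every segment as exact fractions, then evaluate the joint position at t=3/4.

Δ: Δ0=-2, Δ1=5/2, Δ2=-3
row 1: diag=6, rhs=27; c'=1/3, d'=9/2
row 2: denom=6−2·1/3=16/3; d'=(-33−2·9/2)/(16/3)=-63/8
back: M2=-63/8
back: M1=9/2−1/3·-63/8=57/8
M: M0=0, M1=57/8, M2=-63/8, M3=0
seg 0: a=-2, c=M0/2=0, d=(M1−M0)/(6·1)=19/16, b=Δ0−h0·(2M0+M1)/6=-51/16
seg 1: a=-4, c=M1/2=57/16, d=(M2−M1)/(6·2)=-5/4, b=Δ1−h1·(2M1+M2)/6=3/8
seg 2: a=1, c=M2/2=-63/16, d=(M3−M2)/(6·1)=21/16, b=Δ2−h2·(2M2+M3)/6=-3/8
t_q=3/4 → seg 0, τ=3/4; S=-2+-51/16·τ+0·τ²+19/16·τ³=-3983/1024

  seg 0: a=-2 b=-51/16 c=0 d=19/16
  seg 1: a=-4 b=3/8 c=57/16 d=-5/4
  seg 2: a=1 b=-3/8 c=-63/16 d=21/16
S(3/4) = -3983/1024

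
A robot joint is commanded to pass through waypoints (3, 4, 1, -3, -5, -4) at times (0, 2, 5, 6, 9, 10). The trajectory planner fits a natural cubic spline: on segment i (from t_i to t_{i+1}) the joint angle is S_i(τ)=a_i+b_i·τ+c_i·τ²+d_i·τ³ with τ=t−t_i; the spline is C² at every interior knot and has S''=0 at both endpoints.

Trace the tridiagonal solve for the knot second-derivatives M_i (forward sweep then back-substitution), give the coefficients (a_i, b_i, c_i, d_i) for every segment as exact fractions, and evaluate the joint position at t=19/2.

  seg 0: a=3 b=4177/7650 c=0 d=-44/3825
  seg 1: a=4 b=3121/7650 c=-88/1275 d=-9187/68850
  seg 2: a=1 b=-812/225 c=-1943/1530 d=747/850
  seg 3: a=-3 b=-26869/7650 c=5227/3825 d=-9593/68850
  seg 4: a=-5 b=3538/3825 c=287/2550 d=-287/7650
S(19/2) = -92087/20400

Δ: Δ0=1/2, Δ1=-1, Δ2=-4, Δ3=-2/3, Δ4=1
row 1: diag=10, rhs=-9; c'=3/10, d'=-9/10
row 2: denom=8−3·3/10=71/10; d'=(-18−3·-9/10)/(71/10)=-153/71
row 3: denom=8−1·10/71=558/71; d'=(20−1·-153/71)/(558/71)=1573/558
row 4: denom=8−3·71/186=425/62; d'=(10−3·1573/558)/(425/62)=287/1275
back: M4=287/1275
back: M3=1573/558−71/186·287/1275=10454/3825
back: M2=-153/71−10/71·10454/3825=-1943/765
back: M1=-9/10−3/10·-1943/765=-176/1275
M: M0=0, M1=-176/1275, M2=-1943/765, M3=10454/3825, M4=287/1275, M5=0
seg 0: a=3, c=M0/2=0, d=(M1−M0)/(6·2)=-44/3825, b=Δ0−h0·(2M0+M1)/6=4177/7650
seg 1: a=4, c=M1/2=-88/1275, d=(M2−M1)/(6·3)=-9187/68850, b=Δ1−h1·(2M1+M2)/6=3121/7650
seg 2: a=1, c=M2/2=-1943/1530, d=(M3−M2)/(6·1)=747/850, b=Δ2−h2·(2M2+M3)/6=-812/225
seg 3: a=-3, c=M3/2=5227/3825, d=(M4−M3)/(6·3)=-9593/68850, b=Δ3−h3·(2M3+M4)/6=-26869/7650
seg 4: a=-5, c=M4/2=287/2550, d=(M5−M4)/(6·1)=-287/7650, b=Δ4−h4·(2M4+M5)/6=3538/3825
t_q=19/2 → seg 4, τ=1/2; S=-5+3538/3825·τ+287/2550·τ²+-287/7650·τ³=-92087/20400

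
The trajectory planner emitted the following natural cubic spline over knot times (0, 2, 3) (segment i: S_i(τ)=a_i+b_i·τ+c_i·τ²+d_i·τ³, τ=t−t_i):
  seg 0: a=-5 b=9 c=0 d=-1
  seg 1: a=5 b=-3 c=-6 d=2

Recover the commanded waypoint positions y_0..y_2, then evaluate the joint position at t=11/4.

y_0=-5 y_1=5 y_2=-2
S(11/4) = 7/32

y_0 = S_0(0) = a_0 = -5
y_1 = S_1(0) = a_1 = 5
y_2 = S_1(1) = -2
t_q=11/4 is in segment 1 (τ=3/4); S_1(τ)=7/32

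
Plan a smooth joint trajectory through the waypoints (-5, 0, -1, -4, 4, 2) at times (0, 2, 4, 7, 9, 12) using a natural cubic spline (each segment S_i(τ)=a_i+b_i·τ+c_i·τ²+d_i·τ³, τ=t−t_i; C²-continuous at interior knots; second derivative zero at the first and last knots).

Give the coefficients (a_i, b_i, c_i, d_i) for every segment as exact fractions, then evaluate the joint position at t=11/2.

  seg 0: a=-5 b=5189/1644 c=0 d=-1079/6576
  seg 1: a=0 b=488/411 c=-1079/1096 d=463/6576
  seg 2: a=-1 b=-3133/1644 c=-77/137 d=4261/14796
  seg 3: a=-4 b=2053/822 c=3337/1644 d=-1051/1644
  seg 4: a=4 b=807/274 c=-2969/1644 d=2969/14796
S(11/2) = -18199/4384

Δ: Δ0=5/2, Δ1=-1/2, Δ2=-1, Δ3=4, Δ4=-2/3
row 1: diag=8, rhs=-18; c'=1/4, d'=-9/4
row 2: denom=10−2·1/4=19/2; d'=(-3−2·-9/4)/(19/2)=3/19
row 3: denom=10−3·6/19=172/19; d'=(30−3·3/19)/(172/19)=561/172
row 4: denom=10−2·19/86=411/43; d'=(-28−2·561/172)/(411/43)=-2969/822
back: M4=-2969/822
back: M3=561/172−19/86·-2969/822=3337/822
back: M2=3/19−6/19·3337/822=-154/137
back: M1=-9/4−1/4·-154/137=-1079/548
M: M0=0, M1=-1079/548, M2=-154/137, M3=3337/822, M4=-2969/822, M5=0
seg 0: a=-5, c=M0/2=0, d=(M1−M0)/(6·2)=-1079/6576, b=Δ0−h0·(2M0+M1)/6=5189/1644
seg 1: a=0, c=M1/2=-1079/1096, d=(M2−M1)/(6·2)=463/6576, b=Δ1−h1·(2M1+M2)/6=488/411
seg 2: a=-1, c=M2/2=-77/137, d=(M3−M2)/(6·3)=4261/14796, b=Δ2−h2·(2M2+M3)/6=-3133/1644
seg 3: a=-4, c=M3/2=3337/1644, d=(M4−M3)/(6·2)=-1051/1644, b=Δ3−h3·(2M3+M4)/6=2053/822
seg 4: a=4, c=M4/2=-2969/1644, d=(M5−M4)/(6·3)=2969/14796, b=Δ4−h4·(2M4+M5)/6=807/274
t_q=11/2 → seg 2, τ=3/2; S=-1+-3133/1644·τ+-77/137·τ²+4261/14796·τ³=-18199/4384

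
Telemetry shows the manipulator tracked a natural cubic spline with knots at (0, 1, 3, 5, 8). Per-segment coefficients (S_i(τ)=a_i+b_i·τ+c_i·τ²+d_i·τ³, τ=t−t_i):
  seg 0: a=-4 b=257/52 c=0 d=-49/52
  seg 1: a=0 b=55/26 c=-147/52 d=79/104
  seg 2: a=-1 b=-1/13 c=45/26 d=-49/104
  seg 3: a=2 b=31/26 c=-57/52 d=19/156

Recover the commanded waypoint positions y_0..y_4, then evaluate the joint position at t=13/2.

y_0 = S_0(0) = a_0 = -4
y_1 = S_1(0) = a_1 = 0
y_2 = S_2(0) = a_2 = -1
y_3 = S_3(0) = a_3 = 2
y_4 = S_3(3) = -1
t_q=13/2 is in segment 3 (τ=3/2); S_3(τ)=721/416

y_0=-4 y_1=0 y_2=-1 y_3=2 y_4=-1
S(13/2) = 721/416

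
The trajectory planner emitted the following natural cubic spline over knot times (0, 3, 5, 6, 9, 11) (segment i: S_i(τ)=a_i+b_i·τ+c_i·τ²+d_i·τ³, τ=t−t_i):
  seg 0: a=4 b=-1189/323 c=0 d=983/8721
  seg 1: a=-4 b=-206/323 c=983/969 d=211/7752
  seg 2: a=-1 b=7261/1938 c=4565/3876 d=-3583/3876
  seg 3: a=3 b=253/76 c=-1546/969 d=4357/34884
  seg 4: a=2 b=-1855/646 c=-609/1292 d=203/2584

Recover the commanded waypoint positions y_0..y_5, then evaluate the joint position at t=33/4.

y_0 = S_0(0) = a_0 = 4
y_1 = S_1(0) = a_1 = -4
y_2 = S_2(0) = a_2 = -1
y_3 = S_3(0) = a_3 = 3
y_4 = S_4(0) = a_4 = 2
y_5 = S_4(2) = -5
t_q=33/4 is in segment 3 (τ=9/4); S_3(τ)=317175/82688

y_0=4 y_1=-4 y_2=-1 y_3=3 y_4=2 y_5=-5
S(33/4) = 317175/82688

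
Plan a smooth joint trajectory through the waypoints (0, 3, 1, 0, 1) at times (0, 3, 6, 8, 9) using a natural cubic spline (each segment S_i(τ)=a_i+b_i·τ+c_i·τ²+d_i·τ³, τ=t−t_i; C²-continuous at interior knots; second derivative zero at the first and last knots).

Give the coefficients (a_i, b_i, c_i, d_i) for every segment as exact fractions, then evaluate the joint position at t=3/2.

  seg 0: a=0 b=440/309 c=0 d=-131/2781
  seg 1: a=3 b=47/309 c=-131/309 d=140/2781
  seg 2: a=1 b=-319/309 c=3/103 d=293/2472
  seg 3: a=0 b=313/618 c=305/412 d=-305/1236
S(3/2) = 1629/824

Δ: Δ0=1, Δ1=-2/3, Δ2=-1/2, Δ3=1
row 1: diag=12, rhs=-10; c'=1/4, d'=-5/6
row 2: denom=10−3·1/4=37/4; d'=(1−3·-5/6)/(37/4)=14/37
row 3: denom=6−2·8/37=206/37; d'=(9−2·14/37)/(206/37)=305/206
back: M3=305/206
back: M2=14/37−8/37·305/206=6/103
back: M1=-5/6−1/4·6/103=-262/309
M: M0=0, M1=-262/309, M2=6/103, M3=305/206, M4=0
seg 0: a=0, c=M0/2=0, d=(M1−M0)/(6·3)=-131/2781, b=Δ0−h0·(2M0+M1)/6=440/309
seg 1: a=3, c=M1/2=-131/309, d=(M2−M1)/(6·3)=140/2781, b=Δ1−h1·(2M1+M2)/6=47/309
seg 2: a=1, c=M2/2=3/103, d=(M3−M2)/(6·2)=293/2472, b=Δ2−h2·(2M2+M3)/6=-319/309
seg 3: a=0, c=M3/2=305/412, d=(M4−M3)/(6·1)=-305/1236, b=Δ3−h3·(2M3+M4)/6=313/618
t_q=3/2 → seg 0, τ=3/2; S=0+440/309·τ+0·τ²+-131/2781·τ³=1629/824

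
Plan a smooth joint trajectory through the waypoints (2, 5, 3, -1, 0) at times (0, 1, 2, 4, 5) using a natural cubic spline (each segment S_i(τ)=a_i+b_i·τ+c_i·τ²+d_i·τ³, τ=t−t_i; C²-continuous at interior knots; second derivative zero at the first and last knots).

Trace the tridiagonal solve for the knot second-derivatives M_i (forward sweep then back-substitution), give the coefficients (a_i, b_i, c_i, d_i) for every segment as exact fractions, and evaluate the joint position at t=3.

Δ: Δ0=3, Δ1=-2, Δ2=-2, Δ3=1
row 1: diag=4, rhs=-30; c'=1/4, d'=-15/2
row 2: denom=6−1·1/4=23/4; d'=(0−1·-15/2)/(23/4)=30/23
row 3: denom=6−2·8/23=122/23; d'=(18−2·30/23)/(122/23)=177/61
back: M3=177/61
back: M2=30/23−8/23·177/61=18/61
back: M1=-15/2−1/4·18/61=-462/61
M: M0=0, M1=-462/61, M2=18/61, M3=177/61, M4=0
seg 0: a=2, c=M0/2=0, d=(M1−M0)/(6·1)=-77/61, b=Δ0−h0·(2M0+M1)/6=260/61
seg 1: a=5, c=M1/2=-231/61, d=(M2−M1)/(6·1)=80/61, b=Δ1−h1·(2M1+M2)/6=29/61
seg 2: a=3, c=M2/2=9/61, d=(M3−M2)/(6·2)=53/244, b=Δ2−h2·(2M2+M3)/6=-193/61
seg 3: a=-1, c=M3/2=177/122, d=(M4−M3)/(6·1)=-59/122, b=Δ3−h3·(2M3+M4)/6=2/61
t_q=3 → seg 2, τ=1; S=3+-193/61·τ+9/61·τ²+53/244·τ³=49/244

  seg 0: a=2 b=260/61 c=0 d=-77/61
  seg 1: a=5 b=29/61 c=-231/61 d=80/61
  seg 2: a=3 b=-193/61 c=9/61 d=53/244
  seg 3: a=-1 b=2/61 c=177/122 d=-59/122
S(3) = 49/244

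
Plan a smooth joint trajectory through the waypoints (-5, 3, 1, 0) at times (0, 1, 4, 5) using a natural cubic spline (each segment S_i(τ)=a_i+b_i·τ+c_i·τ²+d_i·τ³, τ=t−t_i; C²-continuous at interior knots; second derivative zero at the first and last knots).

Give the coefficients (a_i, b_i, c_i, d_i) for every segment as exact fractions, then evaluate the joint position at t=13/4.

  seg 0: a=-5 b=305/33 c=0 d=-41/33
  seg 1: a=3 b=182/33 c=-41/11 d=5/9
  seg 2: a=1 b=-61/33 c=14/11 d=-14/33
S(13/4) = 2019/704

Δ: Δ0=8, Δ1=-2/3, Δ2=-1
row 1: diag=8, rhs=-52; c'=3/8, d'=-13/2
row 2: denom=8−3·3/8=55/8; d'=(-2−3·-13/2)/(55/8)=28/11
back: M2=28/11
back: M1=-13/2−3/8·28/11=-82/11
M: M0=0, M1=-82/11, M2=28/11, M3=0
seg 0: a=-5, c=M0/2=0, d=(M1−M0)/(6·1)=-41/33, b=Δ0−h0·(2M0+M1)/6=305/33
seg 1: a=3, c=M1/2=-41/11, d=(M2−M1)/(6·3)=5/9, b=Δ1−h1·(2M1+M2)/6=182/33
seg 2: a=1, c=M2/2=14/11, d=(M3−M2)/(6·1)=-14/33, b=Δ2−h2·(2M2+M3)/6=-61/33
t_q=13/4 → seg 1, τ=9/4; S=3+182/33·τ+-41/11·τ²+5/9·τ³=2019/704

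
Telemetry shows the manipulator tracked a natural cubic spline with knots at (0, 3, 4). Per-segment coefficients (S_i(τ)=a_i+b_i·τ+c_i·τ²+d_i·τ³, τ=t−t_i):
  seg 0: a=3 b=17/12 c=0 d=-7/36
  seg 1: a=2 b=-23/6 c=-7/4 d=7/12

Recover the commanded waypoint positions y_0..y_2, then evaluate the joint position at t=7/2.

y_0=3 y_1=2 y_2=-3
S(7/2) = -9/32

y_0 = S_0(0) = a_0 = 3
y_1 = S_1(0) = a_1 = 2
y_2 = S_1(1) = -3
t_q=7/2 is in segment 1 (τ=1/2); S_1(τ)=-9/32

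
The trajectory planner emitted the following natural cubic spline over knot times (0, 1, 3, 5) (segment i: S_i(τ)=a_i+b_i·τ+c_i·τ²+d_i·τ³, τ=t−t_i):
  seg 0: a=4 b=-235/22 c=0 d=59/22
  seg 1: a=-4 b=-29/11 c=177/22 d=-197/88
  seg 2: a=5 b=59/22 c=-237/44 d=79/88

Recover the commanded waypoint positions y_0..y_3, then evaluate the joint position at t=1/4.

y_0 = S_0(0) = a_0 = 4
y_1 = S_1(0) = a_1 = -4
y_2 = S_2(0) = a_2 = 5
y_3 = S_2(2) = -4
t_q=1/4 is in segment 0 (τ=1/4); S_0(τ)=1931/1408

y_0=4 y_1=-4 y_2=5 y_3=-4
S(1/4) = 1931/1408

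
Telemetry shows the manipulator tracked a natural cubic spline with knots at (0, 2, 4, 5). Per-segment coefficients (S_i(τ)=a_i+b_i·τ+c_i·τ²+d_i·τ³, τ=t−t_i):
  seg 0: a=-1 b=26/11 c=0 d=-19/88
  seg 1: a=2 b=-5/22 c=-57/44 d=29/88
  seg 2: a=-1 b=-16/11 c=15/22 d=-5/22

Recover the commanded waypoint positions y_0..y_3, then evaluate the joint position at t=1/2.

y_0 = S_0(0) = a_0 = -1
y_1 = S_1(0) = a_1 = 2
y_2 = S_2(0) = a_2 = -1
y_3 = S_2(1) = -2
t_q=1/2 is in segment 0 (τ=1/2); S_0(τ)=109/704

y_0=-1 y_1=2 y_2=-1 y_3=-2
S(1/2) = 109/704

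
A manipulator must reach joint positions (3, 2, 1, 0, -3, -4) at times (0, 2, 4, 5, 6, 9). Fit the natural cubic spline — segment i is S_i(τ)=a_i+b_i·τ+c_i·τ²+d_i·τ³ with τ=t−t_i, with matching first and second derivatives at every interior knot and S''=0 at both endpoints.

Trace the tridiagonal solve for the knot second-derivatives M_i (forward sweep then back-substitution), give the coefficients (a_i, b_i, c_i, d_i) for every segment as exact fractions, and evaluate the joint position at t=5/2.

  seg 0: a=3 b=-478/975 c=0 d=-19/7800
  seg 1: a=2 b=-1013/1950 c=-19/1300 d=19/1560
  seg 2: a=1 b=-421/975 c=19/325 d=-47/75
  seg 3: a=0 b=-428/195 c=-592/325 d=991/975
  seg 4: a=-3 b=-2719/975 c=399/325 d=-133/975
S(5/2) = 2781/1600

Δ: Δ0=-1/2, Δ1=-1/2, Δ2=-1, Δ3=-3, Δ4=-1/3
row 1: diag=8, rhs=0; c'=1/4, d'=0
row 2: denom=6−2·1/4=11/2; d'=(-3−2·0)/(11/2)=-6/11
row 3: denom=4−1·2/11=42/11; d'=(-12−1·-6/11)/(42/11)=-3
row 4: denom=8−1·11/42=325/42; d'=(16−1·-3)/(325/42)=798/325
back: M4=798/325
back: M3=-3−11/42·798/325=-1184/325
back: M2=-6/11−2/11·-1184/325=38/325
back: M1=0−1/4·38/325=-19/650
M: M0=0, M1=-19/650, M2=38/325, M3=-1184/325, M4=798/325, M5=0
seg 0: a=3, c=M0/2=0, d=(M1−M0)/(6·2)=-19/7800, b=Δ0−h0·(2M0+M1)/6=-478/975
seg 1: a=2, c=M1/2=-19/1300, d=(M2−M1)/(6·2)=19/1560, b=Δ1−h1·(2M1+M2)/6=-1013/1950
seg 2: a=1, c=M2/2=19/325, d=(M3−M2)/(6·1)=-47/75, b=Δ2−h2·(2M2+M3)/6=-421/975
seg 3: a=0, c=M3/2=-592/325, d=(M4−M3)/(6·1)=991/975, b=Δ3−h3·(2M3+M4)/6=-428/195
seg 4: a=-3, c=M4/2=399/325, d=(M5−M4)/(6·3)=-133/975, b=Δ4−h4·(2M4+M5)/6=-2719/975
t_q=5/2 → seg 1, τ=1/2; S=2+-1013/1950·τ+-19/1300·τ²+19/1560·τ³=2781/1600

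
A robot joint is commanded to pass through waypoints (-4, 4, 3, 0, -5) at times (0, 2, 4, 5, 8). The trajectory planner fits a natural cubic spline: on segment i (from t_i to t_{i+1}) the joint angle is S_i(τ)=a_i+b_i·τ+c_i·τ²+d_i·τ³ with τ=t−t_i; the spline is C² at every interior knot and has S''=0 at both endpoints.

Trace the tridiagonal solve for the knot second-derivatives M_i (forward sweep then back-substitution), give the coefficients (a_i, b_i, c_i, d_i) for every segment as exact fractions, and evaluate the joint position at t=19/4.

  seg 0: a=-4 b=5141/1032 c=0 d=-1013/4128
  seg 1: a=4 b=1051/516 c=-1013/688 d=421/4128
  seg 2: a=3 b=-2713/1032 c=-37/43 d=505/1032
  seg 3: a=0 b=-1487/516 c=209/344 d=-209/3096
S(19/4) = 16529/22016

Δ: Δ0=4, Δ1=-1/2, Δ2=-3, Δ3=-5/3
row 1: diag=8, rhs=-27; c'=1/4, d'=-27/8
row 2: denom=6−2·1/4=11/2; d'=(-15−2·-27/8)/(11/2)=-3/2
row 3: denom=8−1·2/11=86/11; d'=(8−1·-3/2)/(86/11)=209/172
back: M3=209/172
back: M2=-3/2−2/11·209/172=-74/43
back: M1=-27/8−1/4·-74/43=-1013/344
M: M0=0, M1=-1013/344, M2=-74/43, M3=209/172, M4=0
seg 0: a=-4, c=M0/2=0, d=(M1−M0)/(6·2)=-1013/4128, b=Δ0−h0·(2M0+M1)/6=5141/1032
seg 1: a=4, c=M1/2=-1013/688, d=(M2−M1)/(6·2)=421/4128, b=Δ1−h1·(2M1+M2)/6=1051/516
seg 2: a=3, c=M2/2=-37/43, d=(M3−M2)/(6·1)=505/1032, b=Δ2−h2·(2M2+M3)/6=-2713/1032
seg 3: a=0, c=M3/2=209/344, d=(M4−M3)/(6·3)=-209/3096, b=Δ3−h3·(2M3+M4)/6=-1487/516
t_q=19/4 → seg 2, τ=3/4; S=3+-2713/1032·τ+-37/43·τ²+505/1032·τ³=16529/22016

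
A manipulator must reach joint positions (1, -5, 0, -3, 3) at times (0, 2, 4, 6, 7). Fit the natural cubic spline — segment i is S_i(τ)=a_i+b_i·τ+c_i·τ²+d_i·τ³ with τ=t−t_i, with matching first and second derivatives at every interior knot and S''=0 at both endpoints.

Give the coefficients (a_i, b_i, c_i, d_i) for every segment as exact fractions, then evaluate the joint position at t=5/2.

  seg 0: a=1 b=-203/41 c=0 d=20/41
  seg 1: a=-5 b=37/41 c=120/41 d=-349/328
  seg 2: a=0 b=-13/82 c=-567/164 d=457/328
  seg 3: a=-3 b=112/41 c=201/41 d=-67/41
S(5/2) = -10365/2624

Δ: Δ0=-3, Δ1=5/2, Δ2=-3/2, Δ3=6
row 1: diag=8, rhs=33; c'=1/4, d'=33/8
row 2: denom=8−2·1/4=15/2; d'=(-24−2·33/8)/(15/2)=-43/10
row 3: denom=6−2·4/15=82/15; d'=(45−2·-43/10)/(82/15)=402/41
back: M3=402/41
back: M2=-43/10−4/15·402/41=-567/82
back: M1=33/8−1/4·-567/82=240/41
M: M0=0, M1=240/41, M2=-567/82, M3=402/41, M4=0
seg 0: a=1, c=M0/2=0, d=(M1−M0)/(6·2)=20/41, b=Δ0−h0·(2M0+M1)/6=-203/41
seg 1: a=-5, c=M1/2=120/41, d=(M2−M1)/(6·2)=-349/328, b=Δ1−h1·(2M1+M2)/6=37/41
seg 2: a=0, c=M2/2=-567/164, d=(M3−M2)/(6·2)=457/328, b=Δ2−h2·(2M2+M3)/6=-13/82
seg 3: a=-3, c=M3/2=201/41, d=(M4−M3)/(6·1)=-67/41, b=Δ3−h3·(2M3+M4)/6=112/41
t_q=5/2 → seg 1, τ=1/2; S=-5+37/41·τ+120/41·τ²+-349/328·τ³=-10365/2624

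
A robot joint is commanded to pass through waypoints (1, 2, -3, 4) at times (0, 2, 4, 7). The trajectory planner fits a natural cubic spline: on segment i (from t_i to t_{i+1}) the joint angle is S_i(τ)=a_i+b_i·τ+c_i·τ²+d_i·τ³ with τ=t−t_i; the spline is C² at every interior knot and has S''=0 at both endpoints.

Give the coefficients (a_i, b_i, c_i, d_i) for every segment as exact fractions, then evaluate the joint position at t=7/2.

Δ: Δ0=1/2, Δ1=-5/2, Δ2=7/3
row 1: diag=8, rhs=-18; c'=1/4, d'=-9/4
row 2: denom=10−2·1/4=19/2; d'=(29−2·-9/4)/(19/2)=67/19
back: M2=67/19
back: M1=-9/4−1/4·67/19=-119/38
M: M0=0, M1=-119/38, M2=67/19, M3=0
seg 0: a=1, c=M0/2=0, d=(M1−M0)/(6·2)=-119/456, b=Δ0−h0·(2M0+M1)/6=88/57
seg 1: a=2, c=M1/2=-119/76, d=(M2−M1)/(6·2)=253/456, b=Δ1−h1·(2M1+M2)/6=-181/114
seg 2: a=-3, c=M2/2=67/38, d=(M3−M2)/(6·3)=-67/342, b=Δ2−h2·(2M2+M3)/6=-68/57
t_q=7/2 → seg 1, τ=3/2; S=2+-181/114·τ+-119/76·τ²+253/456·τ³=-2471/1216

  seg 0: a=1 b=88/57 c=0 d=-119/456
  seg 1: a=2 b=-181/114 c=-119/76 d=253/456
  seg 2: a=-3 b=-68/57 c=67/38 d=-67/342
S(7/2) = -2471/1216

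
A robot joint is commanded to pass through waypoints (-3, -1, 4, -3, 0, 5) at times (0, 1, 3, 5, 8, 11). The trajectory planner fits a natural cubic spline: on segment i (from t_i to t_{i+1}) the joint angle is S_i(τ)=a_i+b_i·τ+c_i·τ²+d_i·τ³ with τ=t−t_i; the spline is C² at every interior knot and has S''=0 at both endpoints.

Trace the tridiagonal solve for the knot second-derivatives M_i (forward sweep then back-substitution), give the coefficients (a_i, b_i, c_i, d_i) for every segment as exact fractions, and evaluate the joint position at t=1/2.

  seg 0: a=-3 b=1808/1149 c=0 d=490/1149
  seg 1: a=-1 b=3278/1149 c=490/383 d=-6691/9192
  seg 2: a=4 b=-1757/2298 c=-4731/1532 d=7907/9192
  seg 3: a=-3 b=-3211/1149 c=794/383 d=-2786/10341
  seg 4: a=0 b=2723/1149 c=-404/1149 d=404/10341
S(1/2) = -3309/1532

Δ: Δ0=2, Δ1=5/2, Δ2=-7/2, Δ3=1, Δ4=5/3
row 1: diag=6, rhs=3; c'=1/3, d'=1/2
row 2: denom=8−2·1/3=22/3; d'=(-36−2·1/2)/(22/3)=-111/22
row 3: denom=10−2·3/11=104/11; d'=(27−2·-111/22)/(104/11)=51/13
row 4: denom=12−3·33/104=1149/104; d'=(4−3·51/13)/(1149/104)=-808/1149
back: M4=-808/1149
back: M3=51/13−33/104·-808/1149=1588/383
back: M2=-111/22−3/11·1588/383=-4731/766
back: M1=1/2−1/3·-4731/766=980/383
M: M0=0, M1=980/383, M2=-4731/766, M3=1588/383, M4=-808/1149, M5=0
seg 0: a=-3, c=M0/2=0, d=(M1−M0)/(6·1)=490/1149, b=Δ0−h0·(2M0+M1)/6=1808/1149
seg 1: a=-1, c=M1/2=490/383, d=(M2−M1)/(6·2)=-6691/9192, b=Δ1−h1·(2M1+M2)/6=3278/1149
seg 2: a=4, c=M2/2=-4731/1532, d=(M3−M2)/(6·2)=7907/9192, b=Δ2−h2·(2M2+M3)/6=-1757/2298
seg 3: a=-3, c=M3/2=794/383, d=(M4−M3)/(6·3)=-2786/10341, b=Δ3−h3·(2M3+M4)/6=-3211/1149
seg 4: a=0, c=M4/2=-404/1149, d=(M5−M4)/(6·3)=404/10341, b=Δ4−h4·(2M4+M5)/6=2723/1149
t_q=1/2 → seg 0, τ=1/2; S=-3+1808/1149·τ+0·τ²+490/1149·τ³=-3309/1532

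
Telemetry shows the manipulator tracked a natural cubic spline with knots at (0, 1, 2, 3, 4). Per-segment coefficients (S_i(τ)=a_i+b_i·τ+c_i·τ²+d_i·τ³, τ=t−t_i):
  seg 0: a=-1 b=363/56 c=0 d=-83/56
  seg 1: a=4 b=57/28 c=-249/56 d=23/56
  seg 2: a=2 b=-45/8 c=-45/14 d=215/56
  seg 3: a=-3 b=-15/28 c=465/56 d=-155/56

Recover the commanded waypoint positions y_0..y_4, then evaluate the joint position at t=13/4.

y_0 = S_0(0) = a_0 = -1
y_1 = S_1(0) = a_1 = 4
y_2 = S_2(0) = a_2 = 2
y_3 = S_3(0) = a_3 = -3
y_4 = S_3(1) = 2
t_q=13/4 is in segment 3 (τ=1/4); S_3(τ)=-1361/512

y_0=-1 y_1=4 y_2=2 y_3=-3 y_4=2
S(13/4) = -1361/512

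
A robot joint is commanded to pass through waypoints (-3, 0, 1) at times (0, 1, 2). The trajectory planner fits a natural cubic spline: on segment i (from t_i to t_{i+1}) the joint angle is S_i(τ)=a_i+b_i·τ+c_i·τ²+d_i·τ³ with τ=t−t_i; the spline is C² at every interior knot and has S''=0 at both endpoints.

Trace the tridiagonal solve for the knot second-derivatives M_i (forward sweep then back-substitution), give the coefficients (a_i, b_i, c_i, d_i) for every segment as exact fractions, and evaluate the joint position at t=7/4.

Δ: Δ0=3, Δ1=1
row 1: diag=4, rhs=-12; c'=1/4, d'=-3
back: M1=-3
M: M0=0, M1=-3, M2=0
seg 0: a=-3, c=M0/2=0, d=(M1−M0)/(6·1)=-1/2, b=Δ0−h0·(2M0+M1)/6=7/2
seg 1: a=0, c=M1/2=-3/2, d=(M2−M1)/(6·1)=1/2, b=Δ1−h1·(2M1+M2)/6=2
t_q=7/4 → seg 1, τ=3/4; S=0+2·τ+-3/2·τ²+1/2·τ³=111/128

  seg 0: a=-3 b=7/2 c=0 d=-1/2
  seg 1: a=0 b=2 c=-3/2 d=1/2
S(7/4) = 111/128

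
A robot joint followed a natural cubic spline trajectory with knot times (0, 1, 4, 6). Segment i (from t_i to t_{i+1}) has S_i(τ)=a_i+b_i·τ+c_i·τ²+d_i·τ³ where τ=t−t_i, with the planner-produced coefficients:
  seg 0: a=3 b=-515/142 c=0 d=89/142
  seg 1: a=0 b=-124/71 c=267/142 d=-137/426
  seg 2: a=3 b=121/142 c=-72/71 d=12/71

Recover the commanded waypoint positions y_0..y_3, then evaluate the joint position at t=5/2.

y_0=3 y_1=0 y_2=3 y_3=2
S(5/2) = 597/1136

y_0 = S_0(0) = a_0 = 3
y_1 = S_1(0) = a_1 = 0
y_2 = S_2(0) = a_2 = 3
y_3 = S_2(2) = 2
t_q=5/2 is in segment 1 (τ=3/2); S_1(τ)=597/1136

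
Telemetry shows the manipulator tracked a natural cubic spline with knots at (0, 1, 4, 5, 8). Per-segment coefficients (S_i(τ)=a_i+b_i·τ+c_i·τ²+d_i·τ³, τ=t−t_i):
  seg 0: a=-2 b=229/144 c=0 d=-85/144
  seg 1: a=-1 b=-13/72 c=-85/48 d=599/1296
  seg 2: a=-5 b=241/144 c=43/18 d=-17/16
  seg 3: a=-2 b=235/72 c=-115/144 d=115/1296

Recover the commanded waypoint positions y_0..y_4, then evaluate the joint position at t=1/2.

y_0 = S_0(0) = a_0 = -2
y_1 = S_1(0) = a_1 = -1
y_2 = S_2(0) = a_2 = -5
y_3 = S_3(0) = a_3 = -2
y_4 = S_3(3) = 3
t_q=1/2 is in segment 0 (τ=1/2); S_0(τ)=-491/384

y_0=-2 y_1=-1 y_2=-5 y_3=-2 y_4=3
S(1/2) = -491/384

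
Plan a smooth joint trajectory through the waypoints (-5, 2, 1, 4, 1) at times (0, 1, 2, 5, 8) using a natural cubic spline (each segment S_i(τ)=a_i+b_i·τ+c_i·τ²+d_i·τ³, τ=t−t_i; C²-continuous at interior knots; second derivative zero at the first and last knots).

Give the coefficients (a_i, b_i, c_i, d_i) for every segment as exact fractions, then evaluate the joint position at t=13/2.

Δ: Δ0=7, Δ1=-1, Δ2=1, Δ3=-1
row 1: diag=4, rhs=-48; c'=1/4, d'=-12
row 2: denom=8−1·1/4=31/4; d'=(12−1·-12)/(31/4)=96/31
row 3: denom=12−3·12/31=336/31; d'=(-12−3·96/31)/(336/31)=-55/28
back: M3=-55/28
back: M2=96/31−12/31·-55/28=27/7
back: M1=-12−1/4·27/7=-363/28
M: M0=0, M1=-363/28, M2=27/7, M3=-55/28, M4=0
seg 0: a=-5, c=M0/2=0, d=(M1−M0)/(6·1)=-121/56, b=Δ0−h0·(2M0+M1)/6=513/56
seg 1: a=2, c=M1/2=-363/56, d=(M2−M1)/(6·1)=157/56, b=Δ1−h1·(2M1+M2)/6=75/28
seg 2: a=1, c=M2/2=27/14, d=(M3−M2)/(6·3)=-163/504, b=Δ2−h2·(2M2+M3)/6=-15/8
seg 3: a=4, c=M3/2=-55/56, d=(M4−M3)/(6·3)=55/504, b=Δ3−h3·(2M3+M4)/6=27/28
t_q=13/2 → seg 3, τ=3/2; S=4+27/28·τ+-55/56·τ²+55/504·τ³=1615/448

  seg 0: a=-5 b=513/56 c=0 d=-121/56
  seg 1: a=2 b=75/28 c=-363/56 d=157/56
  seg 2: a=1 b=-15/8 c=27/14 d=-163/504
  seg 3: a=4 b=27/28 c=-55/56 d=55/504
S(13/2) = 1615/448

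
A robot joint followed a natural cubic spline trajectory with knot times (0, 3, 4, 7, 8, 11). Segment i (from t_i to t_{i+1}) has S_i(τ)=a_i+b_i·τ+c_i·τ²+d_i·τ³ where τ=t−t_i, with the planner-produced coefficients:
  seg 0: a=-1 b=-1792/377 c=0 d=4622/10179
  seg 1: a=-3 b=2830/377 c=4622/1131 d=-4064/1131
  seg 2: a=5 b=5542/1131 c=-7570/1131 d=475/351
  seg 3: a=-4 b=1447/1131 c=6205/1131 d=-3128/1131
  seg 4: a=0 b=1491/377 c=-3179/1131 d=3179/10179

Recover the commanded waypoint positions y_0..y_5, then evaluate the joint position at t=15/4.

y_0 = S_0(0) = a_0 = -1
y_1 = S_1(0) = a_1 = -3
y_2 = S_2(0) = a_2 = 5
y_3 = S_3(0) = a_3 = -4
y_4 = S_4(0) = a_4 = 0
y_5 = S_4(3) = -5
t_q=15/4 is in segment 1 (τ=3/4); S_1(τ)=10293/3016

y_0=-1 y_1=-3 y_2=5 y_3=-4 y_4=0 y_5=-5
S(15/4) = 10293/3016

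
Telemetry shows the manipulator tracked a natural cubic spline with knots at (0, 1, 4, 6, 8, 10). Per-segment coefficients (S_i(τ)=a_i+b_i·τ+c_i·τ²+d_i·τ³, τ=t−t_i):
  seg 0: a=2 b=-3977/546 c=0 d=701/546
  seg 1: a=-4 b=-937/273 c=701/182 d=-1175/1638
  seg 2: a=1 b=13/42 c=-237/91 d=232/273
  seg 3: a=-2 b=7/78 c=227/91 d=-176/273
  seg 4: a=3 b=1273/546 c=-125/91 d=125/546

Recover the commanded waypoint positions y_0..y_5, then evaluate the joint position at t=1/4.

y_0=2 y_1=-4 y_2=1 y_3=-2 y_4=3 y_5=4
S(1/4) = 2319/11648

y_0 = S_0(0) = a_0 = 2
y_1 = S_1(0) = a_1 = -4
y_2 = S_2(0) = a_2 = 1
y_3 = S_3(0) = a_3 = -2
y_4 = S_4(0) = a_4 = 3
y_5 = S_4(2) = 4
t_q=1/4 is in segment 0 (τ=1/4); S_0(τ)=2319/11648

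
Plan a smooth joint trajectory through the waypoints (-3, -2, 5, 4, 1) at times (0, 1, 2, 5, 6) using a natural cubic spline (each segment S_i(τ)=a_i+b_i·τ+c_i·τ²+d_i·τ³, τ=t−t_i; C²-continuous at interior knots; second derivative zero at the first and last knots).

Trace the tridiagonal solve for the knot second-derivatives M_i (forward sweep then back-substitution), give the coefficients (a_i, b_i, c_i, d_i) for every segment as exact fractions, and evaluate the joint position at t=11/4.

Δ: Δ0=1, Δ1=7, Δ2=-1/3, Δ3=-3
row 1: diag=4, rhs=36; c'=1/4, d'=9
row 2: denom=8−1·1/4=31/4; d'=(-44−1·9)/(31/4)=-212/31
row 3: denom=8−3·12/31=212/31; d'=(-16−3·-212/31)/(212/31)=35/53
back: M3=35/53
back: M2=-212/31−12/31·35/53=-376/53
back: M1=9−1/4·-376/53=571/53
M: M0=0, M1=571/53, M2=-376/53, M3=35/53, M4=0
seg 0: a=-3, c=M0/2=0, d=(M1−M0)/(6·1)=571/318, b=Δ0−h0·(2M0+M1)/6=-253/318
seg 1: a=-2, c=M1/2=571/106, d=(M2−M1)/(6·1)=-947/318, b=Δ1−h1·(2M1+M2)/6=730/159
seg 2: a=5, c=M2/2=-188/53, d=(M3−M2)/(6·3)=137/318, b=Δ2−h2·(2M2+M3)/6=2045/318
seg 3: a=4, c=M3/2=35/106, d=(M4−M3)/(6·1)=-35/318, b=Δ3−h3·(2M3+M4)/6=-512/159
t_q=11/4 → seg 2, τ=3/4; S=5+2045/318·τ+-188/53·τ²+137/318·τ³=54337/6784

  seg 0: a=-3 b=-253/318 c=0 d=571/318
  seg 1: a=-2 b=730/159 c=571/106 d=-947/318
  seg 2: a=5 b=2045/318 c=-188/53 d=137/318
  seg 3: a=4 b=-512/159 c=35/106 d=-35/318
S(11/4) = 54337/6784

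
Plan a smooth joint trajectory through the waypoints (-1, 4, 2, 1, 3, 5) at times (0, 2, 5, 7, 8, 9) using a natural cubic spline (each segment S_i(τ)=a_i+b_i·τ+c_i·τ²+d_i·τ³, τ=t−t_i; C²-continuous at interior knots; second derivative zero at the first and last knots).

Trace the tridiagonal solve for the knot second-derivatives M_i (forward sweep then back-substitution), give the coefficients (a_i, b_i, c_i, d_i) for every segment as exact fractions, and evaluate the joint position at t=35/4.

Δ: Δ0=5/2, Δ1=-2/3, Δ2=-1/2, Δ3=2, Δ4=2
row 1: diag=10, rhs=-19; c'=3/10, d'=-19/10
row 2: denom=10−3·3/10=91/10; d'=(1−3·-19/10)/(91/10)=67/91
row 3: denom=6−2·20/91=506/91; d'=(15−2·67/91)/(506/91)=1231/506
row 4: denom=4−1·91/506=1933/506; d'=(0−1·1231/506)/(1933/506)=-1231/1933
back: M4=-1231/1933
back: M3=1231/506−91/506·-1231/1933=4924/1933
back: M2=67/91−20/91·4924/1933=341/1933
back: M1=-19/10−3/10·341/1933=-3775/1933
M: M0=0, M1=-3775/1933, M2=341/1933, M3=4924/1933, M4=-1231/1933, M5=0
seg 0: a=-1, c=M0/2=0, d=(M1−M0)/(6·2)=-3775/23196, b=Δ0−h0·(2M0+M1)/6=36545/11598
seg 1: a=4, c=M1/2=-3775/3866, d=(M2−M1)/(6·3)=686/5799, b=Δ1−h1·(2M1+M2)/6=13895/11598
seg 2: a=2, c=M2/2=341/3866, d=(M3−M2)/(6·2)=4583/23196, b=Δ2−h2·(2M2+M3)/6=-17011/11598
seg 3: a=1, c=M3/2=2462/1933, d=(M4−M3)/(6·1)=-6155/11598, b=Δ3−h3·(2M3+M4)/6=14579/11598
seg 4: a=3, c=M4/2=-1231/3866, d=(M5−M4)/(6·1)=1231/11598, b=Δ4−h4·(2M4+M5)/6=12829/5799
t_q=35/4 → seg 4, τ=3/4; S=3+12829/5799·τ+-1231/3866·τ²+1231/11598·τ³=1119563/247424

  seg 0: a=-1 b=36545/11598 c=0 d=-3775/23196
  seg 1: a=4 b=13895/11598 c=-3775/3866 d=686/5799
  seg 2: a=2 b=-17011/11598 c=341/3866 d=4583/23196
  seg 3: a=1 b=14579/11598 c=2462/1933 d=-6155/11598
  seg 4: a=3 b=12829/5799 c=-1231/3866 d=1231/11598
S(35/4) = 1119563/247424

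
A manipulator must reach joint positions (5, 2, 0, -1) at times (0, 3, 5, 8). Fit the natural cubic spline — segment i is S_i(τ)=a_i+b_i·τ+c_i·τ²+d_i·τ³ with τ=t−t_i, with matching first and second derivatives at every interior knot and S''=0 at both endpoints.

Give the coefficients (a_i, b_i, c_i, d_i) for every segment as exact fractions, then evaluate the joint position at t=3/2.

  seg 0: a=5 b=-23/24 c=0 d=-1/216
  seg 1: a=2 b=-13/12 c=-1/24 d=1/24
  seg 2: a=0 b=-3/4 c=5/24 d=-5/216
S(3/2) = 227/64

Δ: Δ0=-1, Δ1=-1, Δ2=-1/3
row 1: diag=10, rhs=0; c'=1/5, d'=0
row 2: denom=10−2·1/5=48/5; d'=(4−2·0)/(48/5)=5/12
back: M2=5/12
back: M1=0−1/5·5/12=-1/12
M: M0=0, M1=-1/12, M2=5/12, M3=0
seg 0: a=5, c=M0/2=0, d=(M1−M0)/(6·3)=-1/216, b=Δ0−h0·(2M0+M1)/6=-23/24
seg 1: a=2, c=M1/2=-1/24, d=(M2−M1)/(6·2)=1/24, b=Δ1−h1·(2M1+M2)/6=-13/12
seg 2: a=0, c=M2/2=5/24, d=(M3−M2)/(6·3)=-5/216, b=Δ2−h2·(2M2+M3)/6=-3/4
t_q=3/2 → seg 0, τ=3/2; S=5+-23/24·τ+0·τ²+-1/216·τ³=227/64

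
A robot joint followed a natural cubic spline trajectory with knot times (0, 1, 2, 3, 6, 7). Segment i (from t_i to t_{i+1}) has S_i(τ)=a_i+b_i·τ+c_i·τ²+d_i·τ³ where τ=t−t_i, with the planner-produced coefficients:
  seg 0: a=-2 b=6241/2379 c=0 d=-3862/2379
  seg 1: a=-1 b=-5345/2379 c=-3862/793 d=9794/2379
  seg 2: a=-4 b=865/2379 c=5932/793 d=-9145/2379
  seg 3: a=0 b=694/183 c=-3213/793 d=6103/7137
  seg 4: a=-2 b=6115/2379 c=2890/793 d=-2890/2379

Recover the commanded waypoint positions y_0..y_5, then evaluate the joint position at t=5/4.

y_0=-2 y_1=-1 y_2=-4 y_3=0 y_4=-2 y_5=3
S(5/4) = -3517/1952

y_0 = S_0(0) = a_0 = -2
y_1 = S_1(0) = a_1 = -1
y_2 = S_2(0) = a_2 = -4
y_3 = S_3(0) = a_3 = 0
y_4 = S_4(0) = a_4 = -2
y_5 = S_4(1) = 3
t_q=5/4 is in segment 1 (τ=1/4); S_1(τ)=-3517/1952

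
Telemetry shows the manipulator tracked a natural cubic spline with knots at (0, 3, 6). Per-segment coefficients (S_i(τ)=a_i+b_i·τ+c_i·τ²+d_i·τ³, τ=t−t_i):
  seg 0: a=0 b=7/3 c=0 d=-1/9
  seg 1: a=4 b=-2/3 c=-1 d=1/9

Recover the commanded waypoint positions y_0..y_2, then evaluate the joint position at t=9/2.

y_0=0 y_1=4 y_2=-4
S(9/2) = 9/8

y_0 = S_0(0) = a_0 = 0
y_1 = S_1(0) = a_1 = 4
y_2 = S_1(3) = -4
t_q=9/2 is in segment 1 (τ=3/2); S_1(τ)=9/8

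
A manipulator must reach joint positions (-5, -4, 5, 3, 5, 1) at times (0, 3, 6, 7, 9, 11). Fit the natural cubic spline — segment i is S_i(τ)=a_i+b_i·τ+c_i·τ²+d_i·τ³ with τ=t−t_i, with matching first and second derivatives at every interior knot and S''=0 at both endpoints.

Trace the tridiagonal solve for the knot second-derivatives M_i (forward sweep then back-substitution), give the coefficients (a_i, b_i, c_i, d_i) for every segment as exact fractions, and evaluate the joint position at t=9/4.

  seg 0: a=-5 b=-1879/1866 c=0 d=2501/16794
  seg 1: a=-4 b=2812/933 c=2501/1866 d=-7529/16794
  seg 2: a=5 b=-1957/1866 c=-838/311 d=3253/1866
  seg 3: a=3 b=-1127/933 c=1577/622 d=-2671/3732
  seg 4: a=5 b=322/933 c=-547/311 d=547/1866
S(9/4) = -221705/39808

Δ: Δ0=1/3, Δ1=3, Δ2=-2, Δ3=1, Δ4=-2
row 1: diag=12, rhs=16; c'=1/4, d'=4/3
row 2: denom=8−3·1/4=29/4; d'=(-30−3·4/3)/(29/4)=-136/29
row 3: denom=6−1·4/29=170/29; d'=(18−1·-136/29)/(170/29)=329/85
row 4: denom=8−2·29/85=622/85; d'=(-18−2·329/85)/(622/85)=-1094/311
back: M4=-1094/311
back: M3=329/85−29/85·-1094/311=1577/311
back: M2=-136/29−4/29·1577/311=-1676/311
back: M1=4/3−1/4·-1676/311=2501/933
M: M0=0, M1=2501/933, M2=-1676/311, M3=1577/311, M4=-1094/311, M5=0
seg 0: a=-5, c=M0/2=0, d=(M1−M0)/(6·3)=2501/16794, b=Δ0−h0·(2M0+M1)/6=-1879/1866
seg 1: a=-4, c=M1/2=2501/1866, d=(M2−M1)/(6·3)=-7529/16794, b=Δ1−h1·(2M1+M2)/6=2812/933
seg 2: a=5, c=M2/2=-838/311, d=(M3−M2)/(6·1)=3253/1866, b=Δ2−h2·(2M2+M3)/6=-1957/1866
seg 3: a=3, c=M3/2=1577/622, d=(M4−M3)/(6·2)=-2671/3732, b=Δ3−h3·(2M3+M4)/6=-1127/933
seg 4: a=5, c=M4/2=-547/311, d=(M5−M4)/(6·2)=547/1866, b=Δ4−h4·(2M4+M5)/6=322/933
t_q=9/4 → seg 0, τ=9/4; S=-5+-1879/1866·τ+0·τ²+2501/16794·τ³=-221705/39808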